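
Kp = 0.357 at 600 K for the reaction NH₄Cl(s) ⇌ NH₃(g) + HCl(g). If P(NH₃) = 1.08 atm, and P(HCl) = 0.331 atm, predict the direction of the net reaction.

at equilibrium

(NH₄Cl is a pure solid — omitted from Qp.)
Qp = P(NH₃)·P(HCl) = (1.08)·(0.331) = 0.357
Qp = 0.357 = Kp, so the system is already at equilibrium.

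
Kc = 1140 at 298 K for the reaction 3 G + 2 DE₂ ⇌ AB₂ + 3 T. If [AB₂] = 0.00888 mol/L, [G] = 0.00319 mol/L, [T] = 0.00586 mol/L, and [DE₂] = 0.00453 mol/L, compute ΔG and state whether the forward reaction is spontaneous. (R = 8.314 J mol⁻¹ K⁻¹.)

ΔG = 2.12 kJ/mol; the forward reaction is non-spontaneous

Qc = [AB₂]·[T]³ / ([G]³·[DE₂]²) = (0.00888)·(0.00586)³ / ((0.00319)³·(0.00453)²) = 2680
ΔG = RT ln(Qc/Kc) = (8.314 J mol⁻¹ K⁻¹)(298 K) × ln(2680/1140)
   = (2.478 kJ/mol)(0.8548) = 2.12 kJ/mol
ΔG > 0, so the forward reaction is non-spontaneous (proceeds in reverse).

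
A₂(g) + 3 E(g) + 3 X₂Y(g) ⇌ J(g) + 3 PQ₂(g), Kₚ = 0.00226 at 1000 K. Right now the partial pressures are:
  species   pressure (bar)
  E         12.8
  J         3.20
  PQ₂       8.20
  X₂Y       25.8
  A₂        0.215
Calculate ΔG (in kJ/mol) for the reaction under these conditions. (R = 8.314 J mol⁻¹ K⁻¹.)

Qₚ = P(J)·P(PQ₂)³ / (P(A₂)·P(E)³·P(X₂Y)³) = (3.20)·(8.20)³ / ((0.215)·(12.8)³·(25.8)³) = 2.28×10⁻⁴
ΔG = RT ln(Qₚ/Kₚ) = (8.314 J mol⁻¹ K⁻¹)(1000 K) × ln(2.28×10⁻⁴/0.00226)
   = (8.314 kJ/mol)(-2.294) = -19.1 kJ/mol
ΔG < 0, so the forward reaction is spontaneous (proceeds forward).

ΔG = -19.1 kJ/mol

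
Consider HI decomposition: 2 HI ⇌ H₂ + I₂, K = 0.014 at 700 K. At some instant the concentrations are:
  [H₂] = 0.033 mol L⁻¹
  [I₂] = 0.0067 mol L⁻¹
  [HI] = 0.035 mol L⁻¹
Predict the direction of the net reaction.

reverse (toward reactants)

Q = [H₂]·[I₂] / [HI]² = (0.033)·(0.0067) / (0.035)² = 0.18
Q = 0.18 > K = 0.014, so the reverse reaction proceeds.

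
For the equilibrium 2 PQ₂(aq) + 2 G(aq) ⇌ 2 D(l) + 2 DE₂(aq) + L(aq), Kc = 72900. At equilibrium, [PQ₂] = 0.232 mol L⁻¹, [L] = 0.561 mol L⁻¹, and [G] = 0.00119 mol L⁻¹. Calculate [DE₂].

[DE₂] = 0.0995 mol L⁻¹

(D is a pure liquid — omitted from Kc.)
At equilibrium, Kc = [DE₂]²·[L] / ([PQ₂]²·[G]²) = 72900.
([DE₂])²·(0.561) / ((0.232)²·(0.00119)²) = 72900
[DE₂]² = 0.00990 ⇒ [DE₂] = 0.0995 mol L⁻¹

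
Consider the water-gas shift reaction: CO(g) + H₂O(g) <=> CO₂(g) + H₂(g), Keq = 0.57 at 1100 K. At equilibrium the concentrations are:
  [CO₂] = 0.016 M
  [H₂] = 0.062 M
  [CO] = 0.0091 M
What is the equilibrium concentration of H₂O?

[H₂O] = 0.19 M

At equilibrium, Keq = [CO₂]·[H₂] / ([CO]·[H₂O]) = 0.57.
(0.016)·(0.062) / ((0.0091)·([H₂O])) = 0.57
[H₂O] = 0.191 = 0.19 M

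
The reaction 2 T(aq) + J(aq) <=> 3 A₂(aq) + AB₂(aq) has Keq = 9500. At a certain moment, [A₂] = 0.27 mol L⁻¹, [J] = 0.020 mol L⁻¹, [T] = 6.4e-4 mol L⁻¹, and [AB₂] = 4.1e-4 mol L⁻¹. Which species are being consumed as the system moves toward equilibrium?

T, J (reactants)

Q = [A₂]³·[AB₂] / ([T]²·[J]) = (0.27)³·(4.1e-4) / ((6.4e-4)²·(0.020)) = 990
Q = 990 < Keq = 9500: net forward reaction.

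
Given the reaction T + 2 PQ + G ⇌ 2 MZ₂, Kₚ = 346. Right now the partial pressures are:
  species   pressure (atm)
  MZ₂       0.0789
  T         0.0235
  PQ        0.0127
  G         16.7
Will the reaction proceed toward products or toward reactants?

to the right

Qₚ = P(MZ₂)² / (P(T)·P(PQ)²·P(G)) = (0.0789)² / ((0.0235)·(0.0127)²·(16.7)) = 98.3
Qₚ = 98.3 < Kₚ = 346, so the forward reaction proceeds.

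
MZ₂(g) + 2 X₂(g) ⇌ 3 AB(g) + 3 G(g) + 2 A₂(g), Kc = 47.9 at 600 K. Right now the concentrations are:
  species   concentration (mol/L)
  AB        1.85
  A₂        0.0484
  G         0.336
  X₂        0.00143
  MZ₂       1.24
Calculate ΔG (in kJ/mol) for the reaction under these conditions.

ΔG = 7.65 kJ/mol

Qc = [AB]³·[G]³·[A₂]² / ([MZ₂]·[X₂]²) = (1.85)³·(0.336)³·(0.0484)² / ((1.24)·(0.00143)²) = 222
ΔG = RT ln(Qc/Kc) = (8.314 J mol⁻¹ K⁻¹)(600 K) × ln(222/47.9)
   = (4.988 kJ/mol)(1.534) = 7.65 kJ/mol
ΔG > 0, so the forward reaction is non-spontaneous (proceeds in reverse).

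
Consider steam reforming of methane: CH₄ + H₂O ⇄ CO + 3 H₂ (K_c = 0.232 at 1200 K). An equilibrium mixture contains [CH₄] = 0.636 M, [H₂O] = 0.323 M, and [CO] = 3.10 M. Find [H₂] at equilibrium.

At equilibrium, K_c = [CO]·[H₂]³ / ([CH₄]·[H₂O]) = 0.232.
(3.10)·([H₂])³ / ((0.636)·(0.323)) = 0.232
[H₂]³ = 0.0154 ⇒ [H₂] = 0.249 M

[H₂] = 0.249 M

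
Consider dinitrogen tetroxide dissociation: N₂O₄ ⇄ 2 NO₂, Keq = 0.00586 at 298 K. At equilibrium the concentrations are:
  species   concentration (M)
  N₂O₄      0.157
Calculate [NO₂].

At equilibrium, Keq = [NO₂]² / [N₂O₄] = 0.00586.
([NO₂])² / (0.157) = 0.00586
[NO₂]² = 9.20×10⁻⁴ ⇒ [NO₂] = 0.0303 M

[NO₂] = 0.0303 M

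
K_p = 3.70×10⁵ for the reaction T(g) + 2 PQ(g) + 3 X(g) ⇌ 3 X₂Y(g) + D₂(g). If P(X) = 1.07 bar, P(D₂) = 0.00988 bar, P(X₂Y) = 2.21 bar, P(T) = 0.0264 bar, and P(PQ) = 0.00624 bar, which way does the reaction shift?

toward products

Q_p = P(X₂Y)³·P(D₂) / (P(T)·P(PQ)²·P(X)³) = (2.21)³·(0.00988) / ((0.0264)·(0.00624)²·(1.07)³) = 84700
Q_p = 84700 < K_p = 3.70×10⁵, so the forward reaction proceeds.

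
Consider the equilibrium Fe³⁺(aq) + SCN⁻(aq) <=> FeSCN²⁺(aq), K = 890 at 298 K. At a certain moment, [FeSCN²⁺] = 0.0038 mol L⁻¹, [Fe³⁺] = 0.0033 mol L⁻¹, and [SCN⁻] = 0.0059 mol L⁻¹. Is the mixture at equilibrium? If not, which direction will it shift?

no; Q < K, reaction proceeds forward

Q = [FeSCN²⁺] / ([Fe³⁺]·[SCN⁻]) = (0.0038) / ((0.0033)·(0.0059)) = 200
Q = 200 < K = 890: net forward reaction.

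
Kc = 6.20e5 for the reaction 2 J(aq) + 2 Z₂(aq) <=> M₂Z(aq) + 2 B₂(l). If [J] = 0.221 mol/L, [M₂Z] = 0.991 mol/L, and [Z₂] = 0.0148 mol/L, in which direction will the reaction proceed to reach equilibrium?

forward (toward products)

(B₂ is a pure liquid — omitted from Qc.)
Qc = [M₂Z] / ([J]²·[Z₂]²) = (0.991) / ((0.221)²·(0.0148)²) = 92600
Qc = 92600 < Kc = 6.20e5, so the forward reaction proceeds.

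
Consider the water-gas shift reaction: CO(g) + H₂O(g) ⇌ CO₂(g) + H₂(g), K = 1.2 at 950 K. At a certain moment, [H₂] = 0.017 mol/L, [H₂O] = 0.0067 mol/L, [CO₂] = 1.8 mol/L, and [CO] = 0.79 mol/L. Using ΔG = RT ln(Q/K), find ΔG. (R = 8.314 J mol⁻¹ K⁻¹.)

ΔG = 12.4 kJ/mol

Q = [CO₂]·[H₂] / ([CO]·[H₂O]) = (1.8)·(0.017) / ((0.79)·(0.0067)) = 5.78
ΔG = RT ln(Q/K) = (8.314 J mol⁻¹ K⁻¹)(950 K) × ln(5.78/1.2)
   = (7.898 kJ/mol)(1.572) = 12.4 kJ/mol
ΔG > 0, so the forward reaction is non-spontaneous (proceeds in reverse).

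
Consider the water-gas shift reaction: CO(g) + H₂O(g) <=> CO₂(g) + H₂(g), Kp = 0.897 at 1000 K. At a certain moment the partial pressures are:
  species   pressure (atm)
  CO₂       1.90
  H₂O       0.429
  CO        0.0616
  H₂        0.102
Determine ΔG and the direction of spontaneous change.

ΔG = 17.5 kJ/mol; the forward reaction is non-spontaneous

Qp = P(CO₂)·P(H₂) / (P(CO)·P(H₂O)) = (1.90)·(0.102) / ((0.0616)·(0.429)) = 7.33
ΔG = RT ln(Qp/Kp) = (8.314 J mol⁻¹ K⁻¹)(1000 K) × ln(7.33/0.897)
   = (8.314 kJ/mol)(2.101) = 17.5 kJ/mol
ΔG > 0, so the forward reaction is non-spontaneous (proceeds in reverse).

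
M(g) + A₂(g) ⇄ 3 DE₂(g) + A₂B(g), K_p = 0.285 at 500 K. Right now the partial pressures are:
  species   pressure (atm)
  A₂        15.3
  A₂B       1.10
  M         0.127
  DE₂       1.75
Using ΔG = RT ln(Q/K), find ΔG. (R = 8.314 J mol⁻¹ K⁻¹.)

ΔG = 9.83 kJ/mol

Q_p = P(DE₂)³·P(A₂B) / (P(M)·P(A₂)) = (1.75)³·(1.10) / ((0.127)·(15.3)) = 3.03
ΔG = RT ln(Q_p/K_p) = (8.314 J mol⁻¹ K⁻¹)(500 K) × ln(3.03/0.285)
   = (4.157 kJ/mol)(2.364) = 9.83 kJ/mol
ΔG > 0, so the forward reaction is non-spontaneous (proceeds in reverse).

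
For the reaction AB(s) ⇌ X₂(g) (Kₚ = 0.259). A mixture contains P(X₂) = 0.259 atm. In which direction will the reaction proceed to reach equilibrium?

(AB is a pure solid — omitted from Qₚ.)
Qₚ = P(X₂) = 0.259
Qₚ = 0.259 = Kₚ, so the system is already at equilibrium.

no net change (already at equilibrium)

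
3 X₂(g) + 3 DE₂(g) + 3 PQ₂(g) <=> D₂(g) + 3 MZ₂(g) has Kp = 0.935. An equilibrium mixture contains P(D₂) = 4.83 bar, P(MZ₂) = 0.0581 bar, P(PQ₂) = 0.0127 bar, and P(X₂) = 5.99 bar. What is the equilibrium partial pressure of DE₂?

At equilibrium, Kp = P(D₂)·P(MZ₂)³ / (P(X₂)³·P(DE₂)³·P(PQ₂)³) = 0.935.
(4.83)·(0.0581)³ / ((5.99)³·(P(DE₂))³·(0.0127)³) = 0.935
P(DE₂)³ = 2.30 ⇒ P(DE₂) = 1.32 bar

P(DE₂) = 1.32 bar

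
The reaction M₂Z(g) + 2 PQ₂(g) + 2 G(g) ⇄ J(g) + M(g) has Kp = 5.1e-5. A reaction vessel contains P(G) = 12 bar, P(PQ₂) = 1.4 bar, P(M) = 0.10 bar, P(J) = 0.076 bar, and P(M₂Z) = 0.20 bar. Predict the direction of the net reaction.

Qp = P(J)·P(M) / (P(M₂Z)·P(PQ₂)²·P(G)²) = (0.076)·(0.10) / ((0.20)·(1.4)²·(12)²) = 1.3e-4
Qp = 1.3e-4 > Kp = 5.1e-5, so the reverse reaction proceeds.

in the reverse direction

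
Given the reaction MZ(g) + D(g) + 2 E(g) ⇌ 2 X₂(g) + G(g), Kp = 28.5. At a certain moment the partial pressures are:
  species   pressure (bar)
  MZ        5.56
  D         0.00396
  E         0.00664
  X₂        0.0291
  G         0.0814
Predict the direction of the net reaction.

Qp = P(X₂)²·P(G) / (P(MZ)·P(D)·P(E)²) = (0.0291)²·(0.0814) / ((5.56)·(0.00396)·(0.00664)²) = 71.0
Qp = 71.0 > Kp = 28.5, so the reverse reaction proceeds.

toward reactants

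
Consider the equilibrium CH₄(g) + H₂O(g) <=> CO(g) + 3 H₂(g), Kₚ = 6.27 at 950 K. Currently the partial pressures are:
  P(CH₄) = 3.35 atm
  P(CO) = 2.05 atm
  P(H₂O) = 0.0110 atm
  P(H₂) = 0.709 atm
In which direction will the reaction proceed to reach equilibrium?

Qₚ = P(CO)·P(H₂)³ / (P(CH₄)·P(H₂O)) = (2.05)·(0.709)³ / ((3.35)·(0.0110)) = 19.8
Qₚ = 19.8 > Kₚ = 6.27, so the reverse reaction proceeds.

toward reactants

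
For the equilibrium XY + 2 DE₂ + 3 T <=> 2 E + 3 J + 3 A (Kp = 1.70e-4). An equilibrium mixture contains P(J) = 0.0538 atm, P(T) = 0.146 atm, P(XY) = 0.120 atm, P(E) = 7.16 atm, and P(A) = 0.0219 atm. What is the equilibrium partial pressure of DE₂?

P(DE₂) = 1.15 atm

At equilibrium, Kp = P(E)²·P(J)³·P(A)³ / (P(XY)·P(DE₂)²·P(T)³) = 1.70e-4.
(7.16)²·(0.0538)³·(0.0219)³ / ((0.120)·(P(DE₂))²·(0.146)³) = 1.70e-4
P(DE₂)² = 1.32 ⇒ P(DE₂) = 1.15 atm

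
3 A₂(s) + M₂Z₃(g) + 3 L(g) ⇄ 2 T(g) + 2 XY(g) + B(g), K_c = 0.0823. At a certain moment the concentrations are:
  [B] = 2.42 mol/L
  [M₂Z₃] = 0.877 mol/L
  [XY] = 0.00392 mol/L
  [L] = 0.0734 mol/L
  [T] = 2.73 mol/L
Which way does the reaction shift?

toward reactants

(A₂ is a pure solid — omitted from Q_c.)
Q_c = [T]²·[XY]²·[B] / ([M₂Z₃]·[L]³) = (2.73)²·(0.00392)²·(2.42) / ((0.877)·(0.0734)³) = 0.799
Q_c = 0.799 > K_c = 0.0823, so the reverse reaction proceeds.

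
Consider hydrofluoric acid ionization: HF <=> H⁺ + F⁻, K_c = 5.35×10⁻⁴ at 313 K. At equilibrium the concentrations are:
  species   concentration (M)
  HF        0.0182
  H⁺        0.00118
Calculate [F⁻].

[F⁻] = 0.00825 M

At equilibrium, K_c = [H⁺]·[F⁻] / [HF] = 5.35×10⁻⁴.
(0.00118)·([F⁻]) / (0.0182) = 5.35×10⁻⁴
[F⁻] = 0.00825 M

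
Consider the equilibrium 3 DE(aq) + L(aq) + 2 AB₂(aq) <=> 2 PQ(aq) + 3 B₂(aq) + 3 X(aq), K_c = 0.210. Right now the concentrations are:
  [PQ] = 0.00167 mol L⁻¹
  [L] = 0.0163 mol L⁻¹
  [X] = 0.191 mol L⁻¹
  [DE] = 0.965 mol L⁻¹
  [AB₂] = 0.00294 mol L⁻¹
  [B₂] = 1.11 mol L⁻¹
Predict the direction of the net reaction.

at equilibrium

Q_c = [PQ]²·[B₂]³·[X]³ / ([DE]³·[L]·[AB₂]²) = (0.00167)²·(1.11)³·(0.191)³ / ((0.965)³·(0.0163)·(0.00294)²) = 0.210
Q_c = 0.210 = K_c, so the system is already at equilibrium.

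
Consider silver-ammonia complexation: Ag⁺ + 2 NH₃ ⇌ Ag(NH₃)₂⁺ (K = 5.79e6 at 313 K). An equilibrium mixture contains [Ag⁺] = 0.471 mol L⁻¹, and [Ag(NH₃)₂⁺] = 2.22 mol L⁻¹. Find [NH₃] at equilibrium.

At equilibrium, K = [Ag(NH₃)₂⁺] / ([Ag⁺]·[NH₃]²) = 5.79e6.
(2.22) / ((0.471)·([NH₃])²) = 5.79e6
[NH₃]² = 8.14e-7 ⇒ [NH₃] = 9.02e-4 mol L⁻¹

[NH₃] = 9.02e-4 mol L⁻¹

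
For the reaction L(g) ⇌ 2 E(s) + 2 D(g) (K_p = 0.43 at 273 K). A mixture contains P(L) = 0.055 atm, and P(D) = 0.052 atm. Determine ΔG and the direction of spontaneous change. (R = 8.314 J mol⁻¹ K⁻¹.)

ΔG = -4.92 kJ/mol; the forward reaction is spontaneous

(E is a pure solid — omitted from Q_p.)
Q_p = P(D)² / P(L) = (0.052)² / (0.055) = 0.0492
ΔG = RT ln(Q_p/K_p) = (8.314 J mol⁻¹ K⁻¹)(273 K) × ln(0.0492/0.43)
   = (2.270 kJ/mol)(-2.168) = -4.92 kJ/mol
ΔG < 0, so the forward reaction is spontaneous (proceeds forward).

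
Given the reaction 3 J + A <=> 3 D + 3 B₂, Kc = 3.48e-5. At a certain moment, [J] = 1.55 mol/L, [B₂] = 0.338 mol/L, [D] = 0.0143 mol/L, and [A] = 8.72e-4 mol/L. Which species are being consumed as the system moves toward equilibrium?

Qc = [D]³·[B₂]³ / ([J]³·[A]) = (0.0143)³·(0.338)³ / ((1.55)³·(8.72e-4)) = 3.48e-5
Qc = 3.48e-5 = Kc; the system is at equilibrium.

none (at equilibrium)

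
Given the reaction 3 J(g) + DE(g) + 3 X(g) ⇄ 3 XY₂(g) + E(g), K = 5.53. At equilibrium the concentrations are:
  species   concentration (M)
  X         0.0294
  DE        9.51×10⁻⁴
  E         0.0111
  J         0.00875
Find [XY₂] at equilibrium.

At equilibrium, K = [XY₂]³·[E] / ([J]³·[DE]·[X]³) = 5.53.
([XY₂])³·(0.0111) / ((0.00875)³·(9.51×10⁻⁴)·(0.0294)³) = 5.53
[XY₂]³ = 8.07×10⁻¹² ⇒ [XY₂] = 2.01×10⁻⁴ M

[XY₂] = 2.01×10⁻⁴ M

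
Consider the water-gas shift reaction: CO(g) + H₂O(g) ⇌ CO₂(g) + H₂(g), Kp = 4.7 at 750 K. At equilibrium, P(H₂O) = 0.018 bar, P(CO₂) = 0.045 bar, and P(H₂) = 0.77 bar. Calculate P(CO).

P(CO) = 0.41 bar

At equilibrium, Kp = P(CO₂)·P(H₂) / (P(CO)·P(H₂O)) = 4.7.
(0.045)·(0.77) / ((P(CO))·(0.018)) = 4.7
P(CO) = 0.410 = 0.41 bar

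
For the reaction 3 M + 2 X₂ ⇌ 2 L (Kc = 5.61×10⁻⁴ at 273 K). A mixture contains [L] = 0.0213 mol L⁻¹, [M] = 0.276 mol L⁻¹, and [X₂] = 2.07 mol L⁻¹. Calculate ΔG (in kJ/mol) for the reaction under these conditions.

Qc = [L]² / ([M]³·[X₂]²) = (0.0213)² / ((0.276)³·(2.07)²) = 0.00504
ΔG = RT ln(Qc/Kc) = (8.314 J mol⁻¹ K⁻¹)(273 K) × ln(0.00504/5.61×10⁻⁴)
   = (2.270 kJ/mol)(2.195) = 4.98 kJ/mol
ΔG > 0, so the forward reaction is non-spontaneous (proceeds in reverse).

ΔG = 4.98 kJ/mol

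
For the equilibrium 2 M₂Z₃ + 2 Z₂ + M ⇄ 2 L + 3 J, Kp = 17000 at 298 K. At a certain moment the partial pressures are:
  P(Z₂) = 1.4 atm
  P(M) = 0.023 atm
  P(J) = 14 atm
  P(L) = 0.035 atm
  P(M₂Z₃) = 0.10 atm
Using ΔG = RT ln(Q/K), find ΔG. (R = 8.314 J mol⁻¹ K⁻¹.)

Qp = P(L)²·P(J)³ / (P(M₂Z₃)²·P(Z₂)²·P(M)) = (0.035)²·(14)³ / ((0.10)²·(1.4)²·(0.023)) = 7460
ΔG = RT ln(Qp/Kp) = (8.314 J mol⁻¹ K⁻¹)(298 K) × ln(7460/17000)
   = (2.478 kJ/mol)(-0.8237) = -2.04 kJ/mol
ΔG < 0, so the forward reaction is spontaneous (proceeds forward).

ΔG = -2.04 kJ/mol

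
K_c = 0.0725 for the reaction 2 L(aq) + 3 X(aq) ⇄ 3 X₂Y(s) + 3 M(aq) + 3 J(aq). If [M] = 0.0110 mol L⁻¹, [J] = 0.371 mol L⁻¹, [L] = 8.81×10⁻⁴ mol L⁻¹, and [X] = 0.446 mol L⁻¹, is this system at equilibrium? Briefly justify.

(X₂Y is a pure solid — omitted from Q_c.)
Q_c = [M]³·[J]³ / ([L]²·[X]³) = (0.0110)³·(0.371)³ / ((8.81×10⁻⁴)²·(0.446)³) = 0.987
Q_c = 0.987 > K_c = 0.0725: net reverse reaction.

no; Q > K, reaction proceeds in reverse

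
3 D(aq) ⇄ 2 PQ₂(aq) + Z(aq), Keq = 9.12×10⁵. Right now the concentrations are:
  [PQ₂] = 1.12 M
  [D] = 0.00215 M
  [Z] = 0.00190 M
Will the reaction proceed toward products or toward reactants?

forward (toward products)

Q = [PQ₂]²·[Z] / [D]³ = (1.12)²·(0.00190) / (0.00215)³ = 2.40×10⁵
Q = 2.40×10⁵ < Keq = 9.12×10⁵, so the forward reaction proceeds.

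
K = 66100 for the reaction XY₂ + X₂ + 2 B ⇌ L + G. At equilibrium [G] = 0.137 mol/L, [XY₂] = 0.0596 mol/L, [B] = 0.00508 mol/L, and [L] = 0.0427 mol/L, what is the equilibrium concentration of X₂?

At equilibrium, K = [L]·[G] / ([XY₂]·[X₂]·[B]²) = 66100.
(0.0427)·(0.137) / ((0.0596)·([X₂])·(0.00508)²) = 66100
[X₂] = 0.0575 mol/L

[X₂] = 0.0575 mol/L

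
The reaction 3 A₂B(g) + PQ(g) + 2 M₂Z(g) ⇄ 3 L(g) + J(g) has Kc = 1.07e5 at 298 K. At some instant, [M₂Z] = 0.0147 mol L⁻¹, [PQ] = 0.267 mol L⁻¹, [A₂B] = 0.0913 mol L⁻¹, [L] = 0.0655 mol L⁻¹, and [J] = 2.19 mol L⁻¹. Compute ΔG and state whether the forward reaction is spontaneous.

ΔG = -5.04 kJ/mol; the forward reaction is spontaneous

Qc = [L]³·[J] / ([A₂B]³·[PQ]·[M₂Z]²) = (0.0655)³·(2.19) / ((0.0913)³·(0.267)·(0.0147)²) = 14000
ΔG = RT ln(Qc/Kc) = (8.314 J mol⁻¹ K⁻¹)(298 K) × ln(14000/1.07e5)
   = (2.478 kJ/mol)(-2.034) = -5.04 kJ/mol
ΔG < 0, so the forward reaction is spontaneous (proceeds forward).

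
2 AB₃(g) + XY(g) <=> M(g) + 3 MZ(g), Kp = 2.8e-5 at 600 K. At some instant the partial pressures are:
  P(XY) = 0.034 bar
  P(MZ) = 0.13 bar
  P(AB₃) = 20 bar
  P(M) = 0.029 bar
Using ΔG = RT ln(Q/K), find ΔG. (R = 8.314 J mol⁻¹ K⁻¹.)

Qp = P(M)·P(MZ)³ / (P(AB₃)²·P(XY)) = (0.029)·(0.13)³ / ((20)²·(0.034)) = 4.68e-6
ΔG = RT ln(Qp/Kp) = (8.314 J mol⁻¹ K⁻¹)(600 K) × ln(4.68e-6/2.8e-5)
   = (4.988 kJ/mol)(-1.789) = -8.92 kJ/mol
ΔG < 0, so the forward reaction is spontaneous (proceeds forward).

ΔG = -8.92 kJ/mol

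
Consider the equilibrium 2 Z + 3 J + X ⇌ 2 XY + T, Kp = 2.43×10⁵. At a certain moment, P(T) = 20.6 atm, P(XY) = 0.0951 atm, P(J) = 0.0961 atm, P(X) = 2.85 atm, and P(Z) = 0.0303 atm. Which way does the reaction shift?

Qp = P(XY)²·P(T) / (P(Z)²·P(J)³·P(X)) = (0.0951)²·(20.6) / ((0.0303)²·(0.0961)³·(2.85)) = 80200
Qp = 80200 < Kp = 2.43×10⁵, so the forward reaction proceeds.

toward products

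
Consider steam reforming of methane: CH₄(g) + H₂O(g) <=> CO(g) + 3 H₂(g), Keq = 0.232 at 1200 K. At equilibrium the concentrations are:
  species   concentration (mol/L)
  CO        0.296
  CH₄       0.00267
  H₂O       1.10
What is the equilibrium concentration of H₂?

At equilibrium, Keq = [CO]·[H₂]³ / ([CH₄]·[H₂O]) = 0.232.
(0.296)·([H₂])³ / ((0.00267)·(1.10)) = 0.232
[H₂]³ = 0.00230 ⇒ [H₂] = 0.132 mol/L

[H₂] = 0.132 mol/L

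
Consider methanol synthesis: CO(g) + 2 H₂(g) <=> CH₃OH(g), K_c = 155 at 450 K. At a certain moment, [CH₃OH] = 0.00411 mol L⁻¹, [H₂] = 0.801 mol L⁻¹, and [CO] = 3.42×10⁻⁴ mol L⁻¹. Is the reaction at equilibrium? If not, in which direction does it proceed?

in the forward direction

Q_c = [CH₃OH] / ([CO]·[H₂]²) = (0.00411) / ((3.42×10⁻⁴)·(0.801)²) = 18.7
Q_c = 18.7 < K_c = 155, so the forward reaction proceeds.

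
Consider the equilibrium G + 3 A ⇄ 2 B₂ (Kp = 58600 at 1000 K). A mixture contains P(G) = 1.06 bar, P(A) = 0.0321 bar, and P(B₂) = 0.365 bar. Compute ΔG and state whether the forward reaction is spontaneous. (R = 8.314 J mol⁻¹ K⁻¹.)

ΔG = -22.7 kJ/mol; the forward reaction is spontaneous

Qp = P(B₂)² / (P(G)·P(A)³) = (0.365)² / ((1.06)·(0.0321)³) = 3800
ΔG = RT ln(Qp/Kp) = (8.314 J mol⁻¹ K⁻¹)(1000 K) × ln(3800/58600)
   = (8.314 kJ/mol)(-2.736) = -22.7 kJ/mol
ΔG < 0, so the forward reaction is spontaneous (proceeds forward).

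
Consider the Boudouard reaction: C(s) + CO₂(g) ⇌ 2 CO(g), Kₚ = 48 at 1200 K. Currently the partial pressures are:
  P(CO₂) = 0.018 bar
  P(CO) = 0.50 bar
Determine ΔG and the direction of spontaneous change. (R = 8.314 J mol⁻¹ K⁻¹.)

(C is a pure solid — omitted from Qₚ.)
Qₚ = P(CO)² / P(CO₂) = (0.50)² / (0.018) = 13.9
ΔG = RT ln(Qₚ/Kₚ) = (8.314 J mol⁻¹ K⁻¹)(1200 K) × ln(13.9/48)
   = (9.977 kJ/mol)(-1.239) = -12.4 kJ/mol
ΔG < 0, so the forward reaction is spontaneous (proceeds forward).

ΔG = -12.4 kJ/mol; the forward reaction is spontaneous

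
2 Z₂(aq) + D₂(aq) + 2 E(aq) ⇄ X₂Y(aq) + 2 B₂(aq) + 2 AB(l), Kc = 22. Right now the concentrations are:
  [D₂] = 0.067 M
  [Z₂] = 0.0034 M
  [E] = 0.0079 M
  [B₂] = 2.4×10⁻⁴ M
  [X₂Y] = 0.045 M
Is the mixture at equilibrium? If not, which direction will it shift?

(AB is a pure liquid — omitted from Qc.)
Qc = [X₂Y]·[B₂]² / ([Z₂]²·[D₂]·[E]²) = (0.045)·(2.4×10⁻⁴)² / ((0.0034)²·(0.067)·(0.0079)²) = 54
Qc = 54 > Kc = 22: net reverse reaction.

no; Q > K, reaction proceeds in reverse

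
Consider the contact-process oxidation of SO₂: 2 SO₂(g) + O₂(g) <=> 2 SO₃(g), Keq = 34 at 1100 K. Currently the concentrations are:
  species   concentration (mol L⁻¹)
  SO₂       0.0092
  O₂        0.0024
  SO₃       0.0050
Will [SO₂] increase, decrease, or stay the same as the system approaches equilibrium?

Q = [SO₃]² / ([SO₂]²·[O₂]) = (0.0050)² / ((0.0092)²·(0.0024)) = 120
Q = 120 > Keq = 34: net reverse reaction.
SO₂ is a reactant, so it increases.

increase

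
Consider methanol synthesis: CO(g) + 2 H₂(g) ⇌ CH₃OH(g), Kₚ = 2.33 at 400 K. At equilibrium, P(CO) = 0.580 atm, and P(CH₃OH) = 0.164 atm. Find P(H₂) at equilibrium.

At equilibrium, Kₚ = P(CH₃OH) / (P(CO)·P(H₂)²) = 2.33.
(0.164) / ((0.580)·(P(H₂))²) = 2.33
P(H₂)² = 0.121 ⇒ P(H₂) = 0.348 atm

P(H₂) = 0.348 atm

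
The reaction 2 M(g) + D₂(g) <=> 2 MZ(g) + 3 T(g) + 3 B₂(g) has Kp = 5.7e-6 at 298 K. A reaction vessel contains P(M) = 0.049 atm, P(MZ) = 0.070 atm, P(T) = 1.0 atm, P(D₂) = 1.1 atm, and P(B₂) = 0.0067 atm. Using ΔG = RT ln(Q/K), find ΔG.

ΔG = -5.76 kJ/mol

Qp = P(MZ)²·P(T)³·P(B₂)³ / (P(M)²·P(D₂)) = (0.070)²·(1.0)³·(0.0067)³ / ((0.049)²·(1.1)) = 5.58e-7
ΔG = RT ln(Qp/Kp) = (8.314 J mol⁻¹ K⁻¹)(298 K) × ln(5.58e-7/5.7e-6)
   = (2.478 kJ/mol)(-2.324) = -5.76 kJ/mol
ΔG < 0, so the forward reaction is spontaneous (proceeds forward).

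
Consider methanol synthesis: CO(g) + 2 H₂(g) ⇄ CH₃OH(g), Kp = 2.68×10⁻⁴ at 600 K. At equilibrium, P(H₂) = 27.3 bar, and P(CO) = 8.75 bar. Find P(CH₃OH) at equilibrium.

At equilibrium, Kp = P(CH₃OH) / (P(CO)·P(H₂)²) = 2.68×10⁻⁴.
(P(CH₃OH)) / ((8.75)·(27.3)²) = 2.68×10⁻⁴
P(CH₃OH) = 1.75 bar

P(CH₃OH) = 1.75 bar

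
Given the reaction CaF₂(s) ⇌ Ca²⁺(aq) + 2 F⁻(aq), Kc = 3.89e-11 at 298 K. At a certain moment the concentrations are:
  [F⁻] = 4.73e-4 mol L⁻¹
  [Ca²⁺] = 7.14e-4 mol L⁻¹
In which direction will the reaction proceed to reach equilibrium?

(CaF₂ is a pure solid — omitted from Qc.)
Qc = [Ca²⁺]·[F⁻]² = (7.14e-4)·(4.73e-4)² = 1.60e-10
Qc = 1.60e-10 > Kc = 3.89e-11, so the reverse reaction proceeds.

to the left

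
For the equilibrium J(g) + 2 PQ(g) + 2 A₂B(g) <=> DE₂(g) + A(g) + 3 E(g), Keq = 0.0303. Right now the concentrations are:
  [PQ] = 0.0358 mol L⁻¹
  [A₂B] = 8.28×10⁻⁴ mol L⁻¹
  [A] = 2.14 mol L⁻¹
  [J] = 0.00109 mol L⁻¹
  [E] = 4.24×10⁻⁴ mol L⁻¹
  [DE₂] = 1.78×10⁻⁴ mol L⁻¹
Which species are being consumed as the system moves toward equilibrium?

none (at equilibrium)

Q = [DE₂]·[A]·[E]³ / ([J]·[PQ]²·[A₂B]²) = (1.78×10⁻⁴)·(2.14)·(4.24×10⁻⁴)³ / ((0.00109)·(0.0358)²·(8.28×10⁻⁴)²) = 0.0303
Q = 0.0303 = Keq; the system is at equilibrium.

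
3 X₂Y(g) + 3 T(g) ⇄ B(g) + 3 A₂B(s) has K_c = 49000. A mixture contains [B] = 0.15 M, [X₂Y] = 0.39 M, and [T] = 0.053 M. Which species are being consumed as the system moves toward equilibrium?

X₂Y, T (reactants)

(A₂B is a pure solid — omitted from Q_c.)
Q_c = [B] / ([X₂Y]³·[T]³) = (0.15) / ((0.39)³·(0.053)³) = 17000
Q_c = 17000 < K_c = 49000: net forward reaction.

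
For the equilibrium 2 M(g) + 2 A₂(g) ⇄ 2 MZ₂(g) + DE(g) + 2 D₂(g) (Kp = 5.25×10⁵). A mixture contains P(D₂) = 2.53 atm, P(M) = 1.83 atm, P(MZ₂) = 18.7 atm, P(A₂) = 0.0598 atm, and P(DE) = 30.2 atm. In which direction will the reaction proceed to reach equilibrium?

reverse (toward reactants)

Qp = P(MZ₂)²·P(DE)·P(D₂)² / (P(M)²·P(A₂)²) = (18.7)²·(30.2)·(2.53)² / ((1.83)²·(0.0598)²) = 5.64×10⁶
Qp = 5.64×10⁶ > Kp = 5.25×10⁵, so the reverse reaction proceeds.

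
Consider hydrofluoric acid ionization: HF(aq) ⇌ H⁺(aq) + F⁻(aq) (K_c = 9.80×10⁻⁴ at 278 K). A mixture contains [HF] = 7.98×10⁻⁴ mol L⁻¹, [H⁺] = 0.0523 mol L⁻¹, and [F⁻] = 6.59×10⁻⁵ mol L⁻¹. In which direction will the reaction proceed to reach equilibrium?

to the left

Q_c = [H⁺]·[F⁻] / [HF] = (0.0523)·(6.59×10⁻⁵) / (7.98×10⁻⁴) = 0.00432
Q_c = 0.00432 > K_c = 9.80×10⁻⁴, so the reverse reaction proceeds.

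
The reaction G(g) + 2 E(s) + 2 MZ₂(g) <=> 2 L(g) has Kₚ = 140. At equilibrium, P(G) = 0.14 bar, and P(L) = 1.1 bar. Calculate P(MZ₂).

(E is a pure solid — omitted from Kₚ.)
At equilibrium, Kₚ = P(L)² / (P(G)·P(MZ₂)²) = 140.
(1.1)² / ((0.14)·(P(MZ₂))²) = 140
P(MZ₂)² = 0.0617 ⇒ P(MZ₂) = 0.25 bar

P(MZ₂) = 0.25 bar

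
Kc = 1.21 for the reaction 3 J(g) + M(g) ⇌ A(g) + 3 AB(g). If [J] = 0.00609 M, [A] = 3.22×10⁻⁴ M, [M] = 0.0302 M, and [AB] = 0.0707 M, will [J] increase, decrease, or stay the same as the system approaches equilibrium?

increase

Qc = [A]·[AB]³ / ([J]³·[M]) = (3.22×10⁻⁴)·(0.0707)³ / ((0.00609)³·(0.0302)) = 16.7
Qc = 16.7 > Kc = 1.21: net reverse reaction.
J is a reactant, so it increases.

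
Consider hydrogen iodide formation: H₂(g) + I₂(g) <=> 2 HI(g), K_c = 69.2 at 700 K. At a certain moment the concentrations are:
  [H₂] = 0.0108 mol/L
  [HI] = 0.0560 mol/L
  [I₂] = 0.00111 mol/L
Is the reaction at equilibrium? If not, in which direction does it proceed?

reverse (toward reactants)

Q_c = [HI]² / ([H₂]·[I₂]) = (0.0560)² / ((0.0108)·(0.00111)) = 262
Q_c = 262 > K_c = 69.2, so the reverse reaction proceeds.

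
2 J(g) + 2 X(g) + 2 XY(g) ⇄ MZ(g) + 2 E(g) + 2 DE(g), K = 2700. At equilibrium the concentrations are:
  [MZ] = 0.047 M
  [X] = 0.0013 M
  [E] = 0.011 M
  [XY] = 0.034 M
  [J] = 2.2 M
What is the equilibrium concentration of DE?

[DE] = 2.1 M

At equilibrium, K = [MZ]·[E]²·[DE]² / ([J]²·[X]²·[XY]²) = 2700.
(0.047)·(0.011)²·([DE])² / ((2.2)²·(0.0013)²·(0.034)²) = 2700
[DE]² = 4.49 ⇒ [DE] = 2.1 M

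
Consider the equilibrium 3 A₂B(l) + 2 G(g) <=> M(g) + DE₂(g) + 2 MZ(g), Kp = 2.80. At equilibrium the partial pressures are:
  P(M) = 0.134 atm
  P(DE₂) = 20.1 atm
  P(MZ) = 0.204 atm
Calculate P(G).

P(G) = 0.200 atm

(A₂B is a pure liquid — omitted from Kp.)
At equilibrium, Kp = P(M)·P(DE₂)·P(MZ)² / P(G)² = 2.80.
(0.134)·(20.1)·(0.204)² / (P(G))² = 2.80
P(G)² = 0.0400 ⇒ P(G) = 0.200 atm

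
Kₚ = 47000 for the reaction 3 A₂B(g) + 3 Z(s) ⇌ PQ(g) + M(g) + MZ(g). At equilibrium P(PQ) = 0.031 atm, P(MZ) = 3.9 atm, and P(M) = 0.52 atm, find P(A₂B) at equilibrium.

P(A₂B) = 0.011 atm

(Z is a pure solid — omitted from Kₚ.)
At equilibrium, Kₚ = P(PQ)·P(M)·P(MZ) / P(A₂B)³ = 47000.
(0.031)·(0.52)·(3.9) / (P(A₂B))³ = 47000
P(A₂B)³ = 1.34e-6 ⇒ P(A₂B) = 0.011 atm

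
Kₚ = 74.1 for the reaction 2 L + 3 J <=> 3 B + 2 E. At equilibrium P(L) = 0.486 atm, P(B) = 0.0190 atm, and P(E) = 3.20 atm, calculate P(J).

P(J) = 0.0159 atm

At equilibrium, Kₚ = P(B)³·P(E)² / (P(L)²·P(J)³) = 74.1.
(0.0190)³·(3.20)² / ((0.486)²·(P(J))³) = 74.1
P(J)³ = 4.01×10⁻⁶ ⇒ P(J) = 0.0159 atm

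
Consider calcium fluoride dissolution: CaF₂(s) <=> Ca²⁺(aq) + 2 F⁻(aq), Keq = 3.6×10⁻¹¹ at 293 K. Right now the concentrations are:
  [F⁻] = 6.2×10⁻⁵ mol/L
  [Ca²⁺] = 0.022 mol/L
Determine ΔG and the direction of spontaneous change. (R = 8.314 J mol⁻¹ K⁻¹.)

(CaF₂ is a pure solid — omitted from Q.)
Q = [Ca²⁺]·[F⁻]² = (0.022)·(6.2×10⁻⁵)² = 8.46×10⁻¹¹
ΔG = RT ln(Q/Keq) = (8.314 J mol⁻¹ K⁻¹)(293 K) × ln(8.46×10⁻¹¹/3.6×10⁻¹¹)
   = (2.436 kJ/mol)(0.8544) = 2.08 kJ/mol
ΔG > 0, so the forward reaction is non-spontaneous (proceeds in reverse).

ΔG = 2.08 kJ/mol; the forward reaction is non-spontaneous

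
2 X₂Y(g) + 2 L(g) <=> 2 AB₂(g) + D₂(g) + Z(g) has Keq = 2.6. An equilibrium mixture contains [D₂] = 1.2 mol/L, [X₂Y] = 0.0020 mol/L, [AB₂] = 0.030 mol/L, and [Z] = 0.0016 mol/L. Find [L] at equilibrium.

[L] = 0.41 mol/L

At equilibrium, Keq = [AB₂]²·[D₂]·[Z] / ([X₂Y]²·[L]²) = 2.6.
(0.030)²·(1.2)·(0.0016) / ((0.0020)²·([L])²) = 2.6
[L]² = 0.166 ⇒ [L] = 0.41 mol/L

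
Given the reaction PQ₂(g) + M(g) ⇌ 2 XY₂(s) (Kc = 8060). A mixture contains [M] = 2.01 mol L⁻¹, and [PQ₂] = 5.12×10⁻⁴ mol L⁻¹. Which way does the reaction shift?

(XY₂ is a pure solid — omitted from Qc.)
Qc = 1 / ([PQ₂]·[M]) = 1 / ((5.12×10⁻⁴)·(2.01)) = 972
Qc = 972 < Kc = 8060, so the forward reaction proceeds.

toward products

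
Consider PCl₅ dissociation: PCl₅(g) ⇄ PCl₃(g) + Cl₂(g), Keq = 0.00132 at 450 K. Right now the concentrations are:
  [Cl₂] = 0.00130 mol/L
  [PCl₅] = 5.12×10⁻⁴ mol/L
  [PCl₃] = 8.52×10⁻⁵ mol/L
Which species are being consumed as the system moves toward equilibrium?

Q = [PCl₃]·[Cl₂] / [PCl₅] = (8.52×10⁻⁵)·(0.00130) / (5.12×10⁻⁴) = 2.16×10⁻⁴
Q = 2.16×10⁻⁴ < Keq = 0.00132: net forward reaction.

PCl₅ (reactants)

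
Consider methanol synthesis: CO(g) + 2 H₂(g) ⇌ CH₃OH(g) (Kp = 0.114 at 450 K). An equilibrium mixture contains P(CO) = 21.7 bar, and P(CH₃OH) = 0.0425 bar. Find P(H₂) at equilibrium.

At equilibrium, Kp = P(CH₃OH) / (P(CO)·P(H₂)²) = 0.114.
(0.0425) / ((21.7)·(P(H₂))²) = 0.114
P(H₂)² = 0.0172 ⇒ P(H₂) = 0.131 bar

P(H₂) = 0.131 bar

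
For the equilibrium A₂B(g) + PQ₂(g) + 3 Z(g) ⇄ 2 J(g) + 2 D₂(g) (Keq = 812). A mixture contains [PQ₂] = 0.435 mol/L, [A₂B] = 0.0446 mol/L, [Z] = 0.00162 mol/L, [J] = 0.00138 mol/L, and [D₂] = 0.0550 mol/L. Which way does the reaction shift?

forward (toward products)

Q = [J]²·[D₂]² / ([A₂B]·[PQ₂]·[Z]³) = (0.00138)²·(0.0550)² / ((0.0446)·(0.435)·(0.00162)³) = 69.8
Q = 69.8 < Keq = 812, so the forward reaction proceeds.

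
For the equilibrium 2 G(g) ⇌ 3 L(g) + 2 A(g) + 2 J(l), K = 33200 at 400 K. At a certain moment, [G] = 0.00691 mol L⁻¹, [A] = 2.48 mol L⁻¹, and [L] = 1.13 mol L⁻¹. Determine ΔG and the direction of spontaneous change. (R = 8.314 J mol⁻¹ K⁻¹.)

(J is a pure liquid — omitted from Q.)
Q = [L]³·[A]² / [G]² = (1.13)³·(2.48)² / (0.00691)² = 1.86e5
ΔG = RT ln(Q/K) = (8.314 J mol⁻¹ K⁻¹)(400 K) × ln(1.86e5/33200)
   = (3.326 kJ/mol)(1.723) = 5.73 kJ/mol
ΔG > 0, so the forward reaction is non-spontaneous (proceeds in reverse).

ΔG = 5.73 kJ/mol; the forward reaction is non-spontaneous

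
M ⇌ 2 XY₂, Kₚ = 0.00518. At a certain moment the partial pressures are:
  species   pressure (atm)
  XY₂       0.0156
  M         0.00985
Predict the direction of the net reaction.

toward reactants

Qₚ = P(XY₂)² / P(M) = (0.0156)² / (0.00985) = 0.0247
Qₚ = 0.0247 > Kₚ = 0.00518, so the reverse reaction proceeds.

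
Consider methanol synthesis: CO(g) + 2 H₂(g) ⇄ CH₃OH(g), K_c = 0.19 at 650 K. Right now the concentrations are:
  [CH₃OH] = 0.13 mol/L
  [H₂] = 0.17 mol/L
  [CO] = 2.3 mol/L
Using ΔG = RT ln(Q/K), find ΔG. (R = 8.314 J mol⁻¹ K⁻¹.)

Q_c = [CH₃OH] / ([CO]·[H₂]²) = (0.13) / ((2.3)·(0.17)²) = 1.96
ΔG = RT ln(Q_c/K_c) = (8.314 J mol⁻¹ K⁻¹)(650 K) × ln(1.96/0.19)
   = (5.404 kJ/mol)(2.334) = 12.6 kJ/mol
ΔG > 0, so the forward reaction is non-spontaneous (proceeds in reverse).

ΔG = 12.6 kJ/mol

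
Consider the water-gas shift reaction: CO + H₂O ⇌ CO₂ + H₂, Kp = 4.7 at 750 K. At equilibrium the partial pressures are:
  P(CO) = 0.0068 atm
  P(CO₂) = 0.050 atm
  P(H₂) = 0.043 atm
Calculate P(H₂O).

At equilibrium, Kp = P(CO₂)·P(H₂) / (P(CO)·P(H₂O)) = 4.7.
(0.050)·(0.043) / ((0.0068)·(P(H₂O))) = 4.7
P(H₂O) = 0.0673 = 0.067 atm

P(H₂O) = 0.067 atm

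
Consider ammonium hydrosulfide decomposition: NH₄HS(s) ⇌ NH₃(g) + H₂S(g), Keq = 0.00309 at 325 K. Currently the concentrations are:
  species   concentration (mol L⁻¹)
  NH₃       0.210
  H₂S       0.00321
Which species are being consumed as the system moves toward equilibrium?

NH₄HS (reactants)

(NH₄HS is a pure solid — omitted from Q.)
Q = [NH₃]·[H₂S] = (0.210)·(0.00321) = 6.74×10⁻⁴
Q = 6.74×10⁻⁴ < Keq = 0.00309: net forward reaction.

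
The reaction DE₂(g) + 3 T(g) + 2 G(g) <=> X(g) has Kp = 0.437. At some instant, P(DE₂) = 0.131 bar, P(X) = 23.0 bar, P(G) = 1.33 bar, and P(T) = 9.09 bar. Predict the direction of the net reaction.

Qp = P(X) / (P(DE₂)·P(T)³·P(G)²) = (23.0) / ((0.131)·(9.09)³·(1.33)²) = 0.132
Qp = 0.132 < Kp = 0.437, so the forward reaction proceeds.

in the forward direction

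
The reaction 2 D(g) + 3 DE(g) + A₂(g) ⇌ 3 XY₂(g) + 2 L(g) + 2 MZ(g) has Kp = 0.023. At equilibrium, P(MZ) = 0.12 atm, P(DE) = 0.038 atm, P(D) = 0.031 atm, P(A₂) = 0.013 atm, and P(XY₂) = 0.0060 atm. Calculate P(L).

P(L) = 0.071 atm

At equilibrium, Kp = P(XY₂)³·P(L)²·P(MZ)² / (P(D)²·P(DE)³·P(A₂)) = 0.023.
(0.0060)³·(P(L))²·(0.12)² / ((0.031)²·(0.038)³·(0.013)) = 0.023
P(L)² = 0.00507 ⇒ P(L) = 0.071 atm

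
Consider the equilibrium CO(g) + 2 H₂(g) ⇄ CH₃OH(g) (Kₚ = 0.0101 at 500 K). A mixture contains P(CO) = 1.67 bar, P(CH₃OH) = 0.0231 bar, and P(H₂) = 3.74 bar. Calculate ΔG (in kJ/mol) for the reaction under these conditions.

ΔG = -9.66 kJ/mol

Qₚ = P(CH₃OH) / (P(CO)·P(H₂)²) = (0.0231) / ((1.67)·(3.74)²) = 9.89e-4
ΔG = RT ln(Qₚ/Kₚ) = (8.314 J mol⁻¹ K⁻¹)(500 K) × ln(9.89e-4/0.0101)
   = (4.157 kJ/mol)(-2.324) = -9.66 kJ/mol
ΔG < 0, so the forward reaction is spontaneous (proceeds forward).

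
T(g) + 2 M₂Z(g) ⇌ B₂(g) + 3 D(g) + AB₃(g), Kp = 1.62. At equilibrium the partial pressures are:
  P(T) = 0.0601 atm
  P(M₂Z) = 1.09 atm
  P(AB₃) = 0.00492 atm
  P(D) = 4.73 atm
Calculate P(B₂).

At equilibrium, Kp = P(B₂)·P(D)³·P(AB₃) / (P(T)·P(M₂Z)²) = 1.62.
(P(B₂))·(4.73)³·(0.00492) / ((0.0601)·(1.09)²) = 1.62
P(B₂) = 0.222 atm

P(B₂) = 0.222 atm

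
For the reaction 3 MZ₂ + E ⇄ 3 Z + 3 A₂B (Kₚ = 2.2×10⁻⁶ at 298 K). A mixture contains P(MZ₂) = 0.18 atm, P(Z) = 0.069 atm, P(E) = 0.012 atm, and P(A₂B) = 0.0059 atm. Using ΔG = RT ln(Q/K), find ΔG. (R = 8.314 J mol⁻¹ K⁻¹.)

ΔG = -2.04 kJ/mol

Qₚ = P(Z)³·P(A₂B)³ / (P(MZ₂)³·P(E)) = (0.069)³·(0.0059)³ / ((0.18)³·(0.012)) = 9.64×10⁻⁷
ΔG = RT ln(Qₚ/Kₚ) = (8.314 J mol⁻¹ K⁻¹)(298 K) × ln(9.64×10⁻⁷/2.2×10⁻⁶)
   = (2.478 kJ/mol)(-0.8251) = -2.04 kJ/mol
ΔG < 0, so the forward reaction is spontaneous (proceeds forward).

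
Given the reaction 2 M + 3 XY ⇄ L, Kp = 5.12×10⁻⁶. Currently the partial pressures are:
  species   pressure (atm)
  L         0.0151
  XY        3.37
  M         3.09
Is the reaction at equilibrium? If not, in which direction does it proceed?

toward reactants

Qp = P(L) / (P(M)²·P(XY)³) = (0.0151) / ((3.09)²·(3.37)³) = 4.13×10⁻⁵
Qp = 4.13×10⁻⁵ > Kp = 5.12×10⁻⁶, so the reverse reaction proceeds.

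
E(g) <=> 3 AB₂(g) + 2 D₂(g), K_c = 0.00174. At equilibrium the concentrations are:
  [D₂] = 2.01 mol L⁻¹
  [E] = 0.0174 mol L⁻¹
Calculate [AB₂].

[AB₂] = 0.0196 mol L⁻¹

At equilibrium, K_c = [AB₂]³·[D₂]² / [E] = 0.00174.
([AB₂])³·(2.01)² / (0.0174) = 0.00174
[AB₂]³ = 7.49×10⁻⁶ ⇒ [AB₂] = 0.0196 mol L⁻¹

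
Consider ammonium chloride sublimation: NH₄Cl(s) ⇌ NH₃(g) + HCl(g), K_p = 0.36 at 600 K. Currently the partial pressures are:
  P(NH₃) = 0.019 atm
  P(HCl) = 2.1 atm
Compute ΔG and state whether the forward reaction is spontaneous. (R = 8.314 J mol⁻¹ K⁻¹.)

(NH₄Cl is a pure solid — omitted from Q_p.)
Q_p = P(NH₃)·P(HCl) = (0.019)·(2.1) = 0.0399
ΔG = RT ln(Q_p/K_p) = (8.314 J mol⁻¹ K⁻¹)(600 K) × ln(0.0399/0.36)
   = (4.988 kJ/mol)(-2.200) = -11.0 kJ/mol
ΔG < 0, so the forward reaction is spontaneous (proceeds forward).

ΔG = -11.0 kJ/mol; the forward reaction is spontaneous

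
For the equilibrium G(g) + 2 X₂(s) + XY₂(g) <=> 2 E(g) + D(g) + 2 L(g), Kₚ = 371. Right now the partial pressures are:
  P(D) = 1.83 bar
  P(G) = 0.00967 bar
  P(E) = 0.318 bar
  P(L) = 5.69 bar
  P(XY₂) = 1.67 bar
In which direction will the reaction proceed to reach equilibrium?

at equilibrium

(X₂ is a pure solid — omitted from Qₚ.)
Qₚ = P(E)²·P(D)·P(L)² / (P(G)·P(XY₂)) = (0.318)²·(1.83)·(5.69)² / ((0.00967)·(1.67)) = 371
Qₚ = 371 = Kₚ, so the system is already at equilibrium.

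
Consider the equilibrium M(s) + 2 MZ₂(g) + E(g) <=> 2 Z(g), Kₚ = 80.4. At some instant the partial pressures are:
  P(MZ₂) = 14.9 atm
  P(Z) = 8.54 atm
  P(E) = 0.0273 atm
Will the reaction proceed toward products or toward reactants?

in the forward direction

(M is a pure solid — omitted from Qₚ.)
Qₚ = P(Z)² / (P(MZ₂)²·P(E)) = (8.54)² / ((14.9)²·(0.0273)) = 12.0
Qₚ = 12.0 < Kₚ = 80.4, so the forward reaction proceeds.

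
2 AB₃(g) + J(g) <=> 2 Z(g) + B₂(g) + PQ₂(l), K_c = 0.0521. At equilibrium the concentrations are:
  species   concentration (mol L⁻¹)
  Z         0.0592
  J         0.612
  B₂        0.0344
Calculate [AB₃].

(PQ₂ is a pure liquid — omitted from K_c.)
At equilibrium, K_c = [Z]²·[B₂] / ([AB₃]²·[J]) = 0.0521.
(0.0592)²·(0.0344) / (([AB₃])²·(0.612)) = 0.0521
[AB₃]² = 0.00378 ⇒ [AB₃] = 0.0615 mol L⁻¹

[AB₃] = 0.0615 mol L⁻¹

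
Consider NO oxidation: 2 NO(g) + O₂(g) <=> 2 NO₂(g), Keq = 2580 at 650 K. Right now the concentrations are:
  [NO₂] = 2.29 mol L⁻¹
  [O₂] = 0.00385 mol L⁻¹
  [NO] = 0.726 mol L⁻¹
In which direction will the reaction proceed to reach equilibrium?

Q = [NO₂]² / ([NO]²·[O₂]) = (2.29)² / ((0.726)²·(0.00385)) = 2580
Q = 2580 = Keq, so the system is already at equilibrium.

neither direction; the system is at equilibrium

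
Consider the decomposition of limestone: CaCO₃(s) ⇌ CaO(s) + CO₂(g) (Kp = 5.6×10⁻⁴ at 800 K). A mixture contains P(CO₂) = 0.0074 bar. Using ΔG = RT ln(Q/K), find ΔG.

ΔG = 17.2 kJ/mol

(CaCO₃, CaO are pure solids — omitted from Qp.)
Qp = P(CO₂) = 0.00740
ΔG = RT ln(Qp/Kp) = (8.314 J mol⁻¹ K⁻¹)(800 K) × ln(0.00740/5.6×10⁻⁴)
   = (6.651 kJ/mol)(2.581) = 17.2 kJ/mol
ΔG > 0, so the forward reaction is non-spontaneous (proceeds in reverse).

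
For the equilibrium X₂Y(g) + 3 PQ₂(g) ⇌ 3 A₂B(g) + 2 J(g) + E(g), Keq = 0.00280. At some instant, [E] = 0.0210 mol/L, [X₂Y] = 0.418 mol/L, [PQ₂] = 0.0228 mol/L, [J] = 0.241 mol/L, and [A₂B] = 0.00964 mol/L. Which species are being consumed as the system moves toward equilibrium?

Q = [A₂B]³·[J]²·[E] / ([X₂Y]·[PQ₂]³) = (0.00964)³·(0.241)²·(0.0210) / ((0.418)·(0.0228)³) = 2.21×10⁻⁴
Q = 2.21×10⁻⁴ < Keq = 0.00280: net forward reaction.

X₂Y, PQ₂ (reactants)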